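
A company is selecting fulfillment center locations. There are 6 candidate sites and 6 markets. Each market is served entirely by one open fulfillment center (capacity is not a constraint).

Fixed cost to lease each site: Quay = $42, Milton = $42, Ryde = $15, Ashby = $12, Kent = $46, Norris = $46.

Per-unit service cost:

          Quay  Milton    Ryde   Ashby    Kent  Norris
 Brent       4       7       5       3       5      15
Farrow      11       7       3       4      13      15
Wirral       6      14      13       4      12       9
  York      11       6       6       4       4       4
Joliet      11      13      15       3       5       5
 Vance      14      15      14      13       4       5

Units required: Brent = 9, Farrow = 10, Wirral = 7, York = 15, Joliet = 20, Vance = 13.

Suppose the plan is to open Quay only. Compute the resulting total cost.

Each market is assigned to its cheapest site among the open ones.
{Quay}: Brent→Quay 4·9=36, Farrow→Quay 11·10=110, Wirral→Quay 6·7=42, York→Quay 11·15=165, Joliet→Quay 11·20=220, Vance→Quay 14·13=182. Service 755; fixed 42; total 797.

Total cost: 797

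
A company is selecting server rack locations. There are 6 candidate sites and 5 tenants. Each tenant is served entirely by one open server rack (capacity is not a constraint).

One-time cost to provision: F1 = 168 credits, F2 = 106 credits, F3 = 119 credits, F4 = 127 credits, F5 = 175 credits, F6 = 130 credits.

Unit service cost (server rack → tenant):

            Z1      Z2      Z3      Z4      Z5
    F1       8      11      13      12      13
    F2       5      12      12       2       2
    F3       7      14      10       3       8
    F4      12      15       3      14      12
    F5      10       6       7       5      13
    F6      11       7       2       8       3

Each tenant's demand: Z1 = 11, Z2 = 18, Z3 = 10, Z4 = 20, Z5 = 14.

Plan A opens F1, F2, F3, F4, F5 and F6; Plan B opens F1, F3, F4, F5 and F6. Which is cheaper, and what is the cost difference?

Plan A: {F1, F2, F3, F4, F5, F6}: Z1→F2 5·11=55, Z2→F5 6·18=108, Z3→F6 2·10=20, Z4→F2 2·20=40, Z5→F2 2·14=28. Service 251; fixed 825; total 1076.
Plan B: {F1, F3, F4, F5, F6}: Z1→F3 7·11=77, Z2→F5 6·18=108, Z3→F6 2·10=20, Z4→F3 3·20=60, Z5→F6 3·14=42. Service 307; fixed 719; total 1026.
Difference: |1076 − 1026| = 50.

Plan B is cheaper by 50.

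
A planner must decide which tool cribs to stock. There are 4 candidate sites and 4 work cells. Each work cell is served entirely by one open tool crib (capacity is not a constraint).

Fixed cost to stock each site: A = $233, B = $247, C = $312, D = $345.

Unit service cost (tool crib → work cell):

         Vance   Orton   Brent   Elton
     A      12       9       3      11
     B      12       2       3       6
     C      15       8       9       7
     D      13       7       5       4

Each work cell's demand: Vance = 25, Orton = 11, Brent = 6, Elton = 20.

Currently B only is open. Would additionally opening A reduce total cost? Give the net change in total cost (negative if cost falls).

Current service cost with {B}: 460.
Adding A: each work cell re-picks its cheapest; new service cost 460, saving 0.
Extra fixed cost: 233. Net change = 233 − 0 = 233.
(Totals: 707 → 940.)

No — net change +233 (cost rises by 233).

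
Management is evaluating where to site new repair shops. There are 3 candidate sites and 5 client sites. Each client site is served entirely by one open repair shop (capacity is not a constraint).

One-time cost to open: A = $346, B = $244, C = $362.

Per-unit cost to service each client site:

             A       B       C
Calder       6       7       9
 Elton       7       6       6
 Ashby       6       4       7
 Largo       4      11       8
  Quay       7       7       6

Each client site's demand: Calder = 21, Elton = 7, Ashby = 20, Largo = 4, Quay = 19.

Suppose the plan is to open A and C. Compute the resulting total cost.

Each client site is assigned to its cheapest site among the open ones.
{A, C}: Calder→A 6·21=126, Elton→C 6·7=42, Ashby→A 6·20=120, Largo→A 4·4=16, Quay→C 6·19=114. Service 418; fixed 708; total 1126.

Total cost: 1126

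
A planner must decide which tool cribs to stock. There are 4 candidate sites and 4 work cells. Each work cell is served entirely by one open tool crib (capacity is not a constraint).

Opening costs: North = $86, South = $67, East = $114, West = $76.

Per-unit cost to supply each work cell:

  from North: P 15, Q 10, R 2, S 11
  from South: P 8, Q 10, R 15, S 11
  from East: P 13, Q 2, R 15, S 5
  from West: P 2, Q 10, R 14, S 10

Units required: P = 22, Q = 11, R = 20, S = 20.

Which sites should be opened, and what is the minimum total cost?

Open North, East and West; minimum total cost 482.

For any fixed open set, each work cell goes to its cheapest open site; total = fixed + service.
{North, East, West}: P→West 2·22=44, Q→East 2·11=22, R→North 2·20=40, S→East 5·20=100. Service 206; fixed 276; total 482.
{North, South, East, West}: service 206 + fixed 343 = 549
{North, West}: service 394 + fixed 162 = 556
{South}: service 806 + fixed 67 = 873
No other subset beats 482.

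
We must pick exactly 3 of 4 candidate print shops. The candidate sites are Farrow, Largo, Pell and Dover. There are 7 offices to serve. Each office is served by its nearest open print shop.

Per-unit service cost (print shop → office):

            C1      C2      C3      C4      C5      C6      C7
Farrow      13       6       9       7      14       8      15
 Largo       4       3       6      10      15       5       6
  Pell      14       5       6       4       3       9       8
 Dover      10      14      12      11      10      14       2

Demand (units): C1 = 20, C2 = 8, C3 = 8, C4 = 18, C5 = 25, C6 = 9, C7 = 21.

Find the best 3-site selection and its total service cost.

Choose Largo, Pell and Dover; total service cost 386.

With exactly 3 open, each office uses its cheapest among the chosen.
{Largo, Pell, Dover}: C1→Largo 4·20=80, C2→Largo 3·8=24, C3→Largo 6·8=48, C4→Pell 4·18=72, C5→Pell 3·25=75, C6→Largo 5·9=45, C7→Dover 2·21=42. Service cost 386.
{Farrow, Largo, Pell}: service cost 470
{Farrow, Pell, Dover}: service cost 549
Among all 4 size-3 choices, {Largo, Pell, Dover} is lowest.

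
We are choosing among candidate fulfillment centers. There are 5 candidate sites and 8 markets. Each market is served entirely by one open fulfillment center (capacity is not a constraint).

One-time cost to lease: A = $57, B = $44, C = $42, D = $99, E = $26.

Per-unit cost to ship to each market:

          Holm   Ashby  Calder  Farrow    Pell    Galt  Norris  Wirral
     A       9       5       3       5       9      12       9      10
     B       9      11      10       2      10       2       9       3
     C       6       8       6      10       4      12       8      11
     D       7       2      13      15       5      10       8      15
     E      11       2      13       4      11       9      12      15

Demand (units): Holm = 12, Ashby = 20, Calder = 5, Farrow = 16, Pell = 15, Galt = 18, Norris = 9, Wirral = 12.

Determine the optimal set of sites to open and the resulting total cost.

For any fixed open set, each market goes to its cheapest open site; total = fixed + service.
{B, C, E}: Holm→C 6·12=72, Ashby→E 2·20=40, Calder→C 6·5=30, Farrow→B 2·16=32, Pell→C 4·15=60, Galt→B 2·18=36, Norris→C 8·9=72, Wirral→B 3·12=36. Service 378; fixed 112; total 490.
{A, B, C, E}: Holm→C 6·12=72, Ashby→E 2·20=40, Calder→A 3·5=15, Farrow→B 2·16=32, Pell→C 4·15=60, Galt→B 2·18=36, Norris→C 8·9=72, Wirral→B 3·12=36. Service 363; fixed 169; total 532.
{B, C, D}: service 378 + fixed 185 = 563
{A, B, C, D, E}: Holm→C 6·12=72, Ashby→D 2·20=40, Calder→A 3·5=15, Farrow→B 2·16=32, Pell→C 4·15=60, Galt→B 2·18=36, Norris→C 8·9=72, Wirral→B 3·12=36. Service 363; fixed 268; total 631.
No other subset beats 490.

Open B, C and E; minimum total cost 490.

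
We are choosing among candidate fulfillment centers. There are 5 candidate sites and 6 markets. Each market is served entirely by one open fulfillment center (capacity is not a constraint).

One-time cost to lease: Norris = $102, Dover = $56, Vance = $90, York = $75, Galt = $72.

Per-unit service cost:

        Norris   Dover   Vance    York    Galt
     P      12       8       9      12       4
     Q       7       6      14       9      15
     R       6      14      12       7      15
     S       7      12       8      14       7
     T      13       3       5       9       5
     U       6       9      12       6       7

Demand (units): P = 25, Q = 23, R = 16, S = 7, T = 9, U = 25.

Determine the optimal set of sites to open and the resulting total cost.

Open Norris and Galt; minimum total cost 775.

For any fixed open set, each market goes to its cheapest open site; total = fixed + service.
{Norris, Galt}: P→Galt 4·25=100, Q→Norris 7·23=161, R→Norris 6·16=96, S→Norris 7·7=49, T→Galt 5·9=45, U→Norris 6·25=150. Service 601; fixed 174; total 775.
{Dover, York, Galt}: service 576 + fixed 203 = 779
{Norris, Dover, Galt}: P→Galt 4·25=100, Q→Dover 6·23=138, R→Norris 6·16=96, S→Norris 7·7=49, T→Dover 3·9=27, U→Norris 6·25=150. Service 560; fixed 230; total 790.
{Norris, Dover, Vance, York, Galt}: service 560 + fixed 395 = 955
No other subset beats 775.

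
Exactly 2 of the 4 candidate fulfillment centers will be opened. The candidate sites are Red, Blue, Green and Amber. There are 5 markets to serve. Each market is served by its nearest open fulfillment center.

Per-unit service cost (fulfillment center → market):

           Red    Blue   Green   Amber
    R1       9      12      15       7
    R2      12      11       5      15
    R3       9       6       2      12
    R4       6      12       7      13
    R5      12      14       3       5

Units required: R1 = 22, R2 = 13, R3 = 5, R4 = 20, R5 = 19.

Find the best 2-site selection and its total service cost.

Choose Green and Amber; total service cost 426.

With exactly 2 open, each market uses its cheapest among the chosen.
{Green, Amber}: R1→Amber 7·22=154, R2→Green 5·13=65, R3→Green 2·5=10, R4→Green 7·20=140, R5→Green 3·19=57. Service cost 426.
{Red, Green}: service cost 450
{Blue, Green}: service cost 536
Among all 6 size-2 choices, {Green, Amber} is lowest.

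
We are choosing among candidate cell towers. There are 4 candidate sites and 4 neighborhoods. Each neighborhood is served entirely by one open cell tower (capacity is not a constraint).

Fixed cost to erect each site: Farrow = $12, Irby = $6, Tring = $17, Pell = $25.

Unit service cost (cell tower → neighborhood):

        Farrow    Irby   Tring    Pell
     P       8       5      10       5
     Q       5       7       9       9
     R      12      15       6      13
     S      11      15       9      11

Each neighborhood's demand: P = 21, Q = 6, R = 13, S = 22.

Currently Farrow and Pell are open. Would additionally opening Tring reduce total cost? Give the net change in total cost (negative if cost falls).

Current service cost with {Farrow, Pell}: 533.
Adding Tring: each neighborhood re-picks its cheapest; new service cost 411, saving 122.
Extra fixed cost: 17. Net change = 17 − 122 = -105.
(Totals: 570 → 465.)

Yes — net change −105 (cost falls by 105).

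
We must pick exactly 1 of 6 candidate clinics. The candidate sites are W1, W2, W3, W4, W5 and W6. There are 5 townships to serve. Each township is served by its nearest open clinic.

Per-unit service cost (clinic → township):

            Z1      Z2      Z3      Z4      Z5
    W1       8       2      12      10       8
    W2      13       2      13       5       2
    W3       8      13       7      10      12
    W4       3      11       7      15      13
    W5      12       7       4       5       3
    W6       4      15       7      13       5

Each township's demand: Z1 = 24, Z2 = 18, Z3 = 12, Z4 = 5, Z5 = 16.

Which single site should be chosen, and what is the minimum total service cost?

With exactly 1 open, each township uses its cheapest among the chosen.
{W5}: Z1→W5 12·24=288, Z2→W5 7·18=126, Z3→W5 4·12=48, Z4→W5 5·5=25, Z5→W5 3·16=48. Service cost 535.
{W1}: service cost 550
{W2}: service cost 561
Among all 6 size-1 choices, {W5} is lowest.

Choose W5 only; total service cost 535.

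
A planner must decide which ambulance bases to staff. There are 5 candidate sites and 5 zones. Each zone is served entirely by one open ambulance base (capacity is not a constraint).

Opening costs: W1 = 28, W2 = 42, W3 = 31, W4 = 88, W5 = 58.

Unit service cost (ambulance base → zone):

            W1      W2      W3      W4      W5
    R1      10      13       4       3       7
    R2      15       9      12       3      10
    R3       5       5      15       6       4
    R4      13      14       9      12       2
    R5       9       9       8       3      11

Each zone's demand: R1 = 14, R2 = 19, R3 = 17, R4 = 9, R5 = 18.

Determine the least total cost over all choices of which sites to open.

For any fixed open set, each zone goes to its cheapest open site; total = fixed + service.
{W4, W5}: R1→W4 3·14=42, R2→W4 3·19=57, R3→W5 4·17=68, R4→W5 2·9=18, R5→W4 3·18=54. Service 239; fixed 146; total 385.
{W1, W4, W5}: service 239 + fixed 174 = 413
{W3, W4, W5}: service 239 + fixed 177 = 416
{W1, W2, W3, W4, W5}: R1→W4 3·14=42, R2→W4 3·19=57, R3→W5 4·17=68, R4→W5 2·9=18, R5→W4 3·18=54. Service 239; fixed 247; total 486.
No other subset beats 385.

Minimum total cost: 385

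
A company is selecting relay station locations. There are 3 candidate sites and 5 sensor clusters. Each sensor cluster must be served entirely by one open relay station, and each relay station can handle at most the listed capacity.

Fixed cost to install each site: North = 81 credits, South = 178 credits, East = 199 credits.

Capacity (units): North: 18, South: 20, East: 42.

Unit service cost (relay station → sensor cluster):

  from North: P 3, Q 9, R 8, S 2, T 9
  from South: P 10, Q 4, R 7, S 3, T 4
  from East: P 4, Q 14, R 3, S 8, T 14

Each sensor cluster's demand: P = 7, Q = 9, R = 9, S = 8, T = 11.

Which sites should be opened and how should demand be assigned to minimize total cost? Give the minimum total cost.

Minimum total cost: 576

Open {South, East}: P→East 4·7=28, Q→South 4·9=36, R→East 3·9=27, S→East 8·8=64, T→South 4·11=44.
Loads: South carries 20/20, East carries 24/42. Service 199; fixed 377; total 576.
Next best feasible plan costs 586.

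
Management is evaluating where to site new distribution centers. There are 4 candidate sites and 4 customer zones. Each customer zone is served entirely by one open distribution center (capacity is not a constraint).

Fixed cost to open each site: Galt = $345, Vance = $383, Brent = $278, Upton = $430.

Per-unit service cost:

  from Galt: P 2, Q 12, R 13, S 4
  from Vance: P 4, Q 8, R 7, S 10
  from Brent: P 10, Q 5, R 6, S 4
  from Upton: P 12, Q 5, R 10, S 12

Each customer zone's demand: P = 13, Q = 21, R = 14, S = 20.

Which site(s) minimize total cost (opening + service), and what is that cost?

Open Brent only; minimum total cost 677.

For any fixed open set, each customer zone goes to its cheapest open site; total = fixed + service.
{Brent}: P→Brent 10·13=130, Q→Brent 5·21=105, R→Brent 6·14=84, S→Brent 4·20=80. Service 399; fixed 278; total 677.
{Galt}: service 540 + fixed 345 = 885
{Vance}: P→Vance 4·13=52, Q→Vance 8·21=168, R→Vance 7·14=98, S→Vance 10·20=200. Service 518; fixed 383; total 901.
{Galt, Vance, Brent, Upton}: P→Galt 2·13=26, Q→Brent 5·21=105, R→Brent 6·14=84, S→Galt 4·20=80. Service 295; fixed 1436; total 1731.
No other subset beats 677.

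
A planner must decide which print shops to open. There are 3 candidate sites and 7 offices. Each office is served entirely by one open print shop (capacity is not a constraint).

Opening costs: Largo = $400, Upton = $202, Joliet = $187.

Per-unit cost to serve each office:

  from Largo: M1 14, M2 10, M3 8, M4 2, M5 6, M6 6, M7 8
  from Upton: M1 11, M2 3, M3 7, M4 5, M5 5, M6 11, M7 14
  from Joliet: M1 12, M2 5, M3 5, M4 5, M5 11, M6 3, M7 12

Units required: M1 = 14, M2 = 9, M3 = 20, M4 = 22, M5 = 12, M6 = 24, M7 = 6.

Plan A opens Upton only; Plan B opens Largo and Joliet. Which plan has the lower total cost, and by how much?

Plan A is cheaper by 95.

Plan A: {Upton}: M1→Upton 11·14=154, M2→Upton 3·9=27, M3→Upton 7·20=140, M4→Upton 5·22=110, M5→Upton 5·12=60, M6→Upton 11·24=264, M7→Upton 14·6=84. Service 839; fixed 202; total 1041.
Plan B: {Largo, Joliet}: M1→Joliet 12·14=168, M2→Joliet 5·9=45, M3→Joliet 5·20=100, M4→Largo 2·22=44, M5→Largo 6·12=72, M6→Joliet 3·24=72, M7→Largo 8·6=48. Service 549; fixed 587; total 1136.
Difference: |1041 − 1136| = 95.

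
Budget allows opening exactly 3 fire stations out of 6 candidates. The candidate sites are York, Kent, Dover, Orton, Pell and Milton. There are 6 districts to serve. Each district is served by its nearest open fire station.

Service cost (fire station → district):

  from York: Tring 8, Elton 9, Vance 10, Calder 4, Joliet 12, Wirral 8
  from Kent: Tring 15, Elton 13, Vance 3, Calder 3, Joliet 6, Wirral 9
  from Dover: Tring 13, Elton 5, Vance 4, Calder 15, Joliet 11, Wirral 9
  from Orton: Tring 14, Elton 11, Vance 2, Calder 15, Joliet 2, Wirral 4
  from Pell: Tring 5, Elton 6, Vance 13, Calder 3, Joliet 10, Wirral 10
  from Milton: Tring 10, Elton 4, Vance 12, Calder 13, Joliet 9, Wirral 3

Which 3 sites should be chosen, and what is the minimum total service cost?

Choose Orton, Pell and Milton; total service cost 19.

With exactly 3 open, each district uses its cheapest among the chosen.
{Orton, Pell, Milton}: Tring→Pell 5, Elton→Milton 4, Vance→Orton 2, Calder→Pell 3, Joliet→Orton 2, Wirral→Milton 3. Service cost 19.
{Dover, Orton, Pell}: service cost 21
{York, Orton, Pell}: service cost 22
Among all 20 size-3 choices, {Orton, Pell, Milton} is lowest.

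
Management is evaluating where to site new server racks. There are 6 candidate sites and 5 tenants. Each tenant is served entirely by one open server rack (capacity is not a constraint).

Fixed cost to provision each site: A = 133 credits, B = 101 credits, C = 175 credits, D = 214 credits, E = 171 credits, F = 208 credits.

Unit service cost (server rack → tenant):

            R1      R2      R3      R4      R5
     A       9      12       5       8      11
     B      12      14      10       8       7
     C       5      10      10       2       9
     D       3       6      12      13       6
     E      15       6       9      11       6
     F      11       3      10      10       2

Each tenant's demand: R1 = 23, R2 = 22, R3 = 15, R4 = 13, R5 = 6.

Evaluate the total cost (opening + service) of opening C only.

Each tenant is assigned to its cheapest site among the open ones.
{C}: R1→C 5·23=115, R2→C 10·22=220, R3→C 10·15=150, R4→C 2·13=26, R5→C 9·6=54. Service 565; fixed 175; total 740.

Total cost: 740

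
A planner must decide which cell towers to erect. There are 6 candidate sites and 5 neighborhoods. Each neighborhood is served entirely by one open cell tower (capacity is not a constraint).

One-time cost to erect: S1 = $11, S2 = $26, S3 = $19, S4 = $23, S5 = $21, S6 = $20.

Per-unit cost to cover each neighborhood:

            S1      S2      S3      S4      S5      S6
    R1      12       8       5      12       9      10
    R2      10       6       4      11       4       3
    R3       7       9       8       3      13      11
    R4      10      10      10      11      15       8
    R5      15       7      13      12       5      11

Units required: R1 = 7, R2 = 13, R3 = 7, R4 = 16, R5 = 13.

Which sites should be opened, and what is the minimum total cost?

For any fixed open set, each neighborhood goes to its cheapest open site; total = fixed + service.
{S3, S4, S5, S6}: R1→S3 5·7=35, R2→S6 3·13=39, R3→S4 3·7=21, R4→S6 8·16=128, R5→S5 5·13=65. Service 288; fixed 83; total 371.
{S4, S5, S6}: service 316 + fixed 64 = 380
{S1, S3, S4, S5, S6}: service 288 + fixed 94 = 382
{S1, S2, S3, S4, S5, S6}: service 288 + fixed 120 = 408
No other subset beats 371.

Open S3, S4, S5 and S6; minimum total cost 371.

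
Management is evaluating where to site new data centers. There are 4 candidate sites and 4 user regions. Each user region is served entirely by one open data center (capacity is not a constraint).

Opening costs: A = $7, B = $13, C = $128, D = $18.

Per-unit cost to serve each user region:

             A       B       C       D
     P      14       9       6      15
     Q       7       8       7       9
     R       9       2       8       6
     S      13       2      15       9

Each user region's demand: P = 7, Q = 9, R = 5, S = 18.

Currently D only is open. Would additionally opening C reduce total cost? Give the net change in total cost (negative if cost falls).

Current service cost with {D}: 378.
Adding C: each user region re-picks its cheapest; new service cost 297, saving 81.
Extra fixed cost: 128. Net change = 128 − 81 = 47.
(Totals: 396 → 443.)

No — net change +47 (cost rises by 47).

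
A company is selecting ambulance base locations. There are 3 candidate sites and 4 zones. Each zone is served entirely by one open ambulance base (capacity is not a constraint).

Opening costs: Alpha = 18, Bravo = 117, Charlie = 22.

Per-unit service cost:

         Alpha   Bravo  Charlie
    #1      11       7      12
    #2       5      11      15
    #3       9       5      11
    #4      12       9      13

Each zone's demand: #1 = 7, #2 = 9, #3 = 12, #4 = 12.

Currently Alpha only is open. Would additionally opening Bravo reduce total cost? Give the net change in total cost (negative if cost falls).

No — net change +5 (cost rises by 5).

Current service cost with {Alpha}: 374.
Adding Bravo: each zone re-picks its cheapest; new service cost 262, saving 112.
Extra fixed cost: 117. Net change = 117 − 112 = 5.
(Totals: 392 → 397.)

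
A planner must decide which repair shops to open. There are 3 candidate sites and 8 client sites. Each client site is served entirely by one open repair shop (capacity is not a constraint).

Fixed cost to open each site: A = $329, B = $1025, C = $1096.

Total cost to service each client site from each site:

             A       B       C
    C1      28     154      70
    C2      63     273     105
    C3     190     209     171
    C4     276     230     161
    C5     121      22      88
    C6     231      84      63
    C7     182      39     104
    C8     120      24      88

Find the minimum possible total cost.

Minimum total cost: 1540

For any fixed open set, each client site goes to its cheapest open site; total = fixed + service.
{A}: C1→A 28, C2→A 63, C3→A 190, C4→A 276, C5→A 121, C6→A 231, C7→A 182, C8→A 120. Service 1211; fixed 329; total 1540.
{C}: C1→C 70, C2→C 105, C3→C 171, C4→C 161, C5→C 88, C6→C 63, C7→C 104, C8→C 88. Service 850; fixed 1096; total 1946.
{A, B}: C1→A 28, C2→A 63, C3→A 190, C4→B 230, C5→B 22, C6→B 84, C7→B 39, C8→B 24. Service 680; fixed 1354; total 2034.
{A, B, C}: service 571 + fixed 2450 = 3021
No other subset beats 1540.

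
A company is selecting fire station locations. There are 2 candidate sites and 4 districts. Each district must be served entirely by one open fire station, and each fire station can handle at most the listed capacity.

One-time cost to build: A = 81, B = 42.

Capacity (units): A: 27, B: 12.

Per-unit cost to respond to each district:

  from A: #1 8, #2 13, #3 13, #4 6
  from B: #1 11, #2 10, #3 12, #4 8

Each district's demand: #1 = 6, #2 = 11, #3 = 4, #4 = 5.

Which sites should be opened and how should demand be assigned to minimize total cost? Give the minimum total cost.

Minimum total cost: 354

Open {A}: #1→A 8·6=48, #2→A 13·11=143, #3→A 13·4=52, #4→A 6·5=30.
Loads: A carries 26/27. Service 273; fixed 81; total 354.
Next best feasible plan costs 363.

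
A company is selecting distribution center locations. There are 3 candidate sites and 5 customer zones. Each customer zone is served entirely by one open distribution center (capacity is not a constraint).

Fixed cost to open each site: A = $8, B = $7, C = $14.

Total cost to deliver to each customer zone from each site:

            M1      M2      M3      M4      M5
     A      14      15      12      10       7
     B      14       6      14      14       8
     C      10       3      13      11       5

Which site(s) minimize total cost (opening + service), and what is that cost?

For any fixed open set, each customer zone goes to its cheapest open site; total = fixed + service.
{C}: M1→C 10, M2→C 3, M3→C 13, M4→C 11, M5→C 5. Service 42; fixed 14; total 56.
{A, C}: service 40 + fixed 22 = 62
{B}: service 56 + fixed 7 = 63
{A, B, C}: M1→C 10, M2→C 3, M3→A 12, M4→A 10, M5→C 5. Service 40; fixed 29; total 69.
No other subset beats 56.

Open C only; minimum total cost 56.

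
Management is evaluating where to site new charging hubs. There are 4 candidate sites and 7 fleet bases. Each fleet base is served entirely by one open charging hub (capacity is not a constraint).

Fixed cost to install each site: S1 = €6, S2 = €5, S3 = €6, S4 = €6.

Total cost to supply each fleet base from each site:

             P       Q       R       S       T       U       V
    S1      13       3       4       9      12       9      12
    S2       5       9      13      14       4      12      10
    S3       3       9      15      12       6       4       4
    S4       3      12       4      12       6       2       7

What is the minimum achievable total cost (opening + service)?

For any fixed open set, each fleet base goes to its cheapest open site; total = fixed + service.
{S1, S3}: P→S3 3, Q→S1 3, R→S1 4, S→S1 9, T→S3 6, U→S3 4, V→S3 4. Service 33; fixed 12; total 45.
{S1, S4}: service 34 + fixed 12 = 46
{S1, S2, S3}: service 31 + fixed 17 = 48
{S1, S2, S3, S4}: service 29 + fixed 23 = 52
No other subset beats 45.

Minimum total cost: 45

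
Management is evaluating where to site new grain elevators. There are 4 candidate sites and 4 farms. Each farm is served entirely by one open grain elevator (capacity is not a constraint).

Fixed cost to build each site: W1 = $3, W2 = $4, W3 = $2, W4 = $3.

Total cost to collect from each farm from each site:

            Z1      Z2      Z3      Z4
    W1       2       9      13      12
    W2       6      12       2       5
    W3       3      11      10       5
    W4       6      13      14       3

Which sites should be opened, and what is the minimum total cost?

For any fixed open set, each farm goes to its cheapest open site; total = fixed + service.
{W1, W2}: Z1→W1 2, Z2→W1 9, Z3→W2 2, Z4→W2 5. Service 18; fixed 7; total 25.
{W1, W2, W4}: Z1→W1 2, Z2→W1 9, Z3→W2 2, Z4→W4 3. Service 16; fixed 10; total 26.
{W1, W2, W3}: Z1→W1 2, Z2→W1 9, Z3→W2 2, Z4→W2 5. Service 18; fixed 9; total 27.
{W1, W2, W3, W4}: service 16 + fixed 12 = 28
No other subset beats 25.

Open W1 and W2; minimum total cost 25.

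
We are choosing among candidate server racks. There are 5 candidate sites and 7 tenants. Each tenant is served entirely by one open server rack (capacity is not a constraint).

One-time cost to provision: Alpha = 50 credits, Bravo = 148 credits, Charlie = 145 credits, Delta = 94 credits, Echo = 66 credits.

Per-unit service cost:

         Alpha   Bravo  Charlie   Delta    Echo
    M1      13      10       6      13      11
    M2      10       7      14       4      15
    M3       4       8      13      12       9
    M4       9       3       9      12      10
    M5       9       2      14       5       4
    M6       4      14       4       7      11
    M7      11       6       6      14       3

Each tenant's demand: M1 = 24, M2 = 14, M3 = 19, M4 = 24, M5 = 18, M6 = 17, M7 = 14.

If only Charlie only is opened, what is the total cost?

Total cost: 1352

Each tenant is assigned to its cheapest site among the open ones.
{Charlie}: M1→Charlie 6·24=144, M2→Charlie 14·14=196, M3→Charlie 13·19=247, M4→Charlie 9·24=216, M5→Charlie 14·18=252, M6→Charlie 4·17=68, M7→Charlie 6·14=84. Service 1207; fixed 145; total 1352.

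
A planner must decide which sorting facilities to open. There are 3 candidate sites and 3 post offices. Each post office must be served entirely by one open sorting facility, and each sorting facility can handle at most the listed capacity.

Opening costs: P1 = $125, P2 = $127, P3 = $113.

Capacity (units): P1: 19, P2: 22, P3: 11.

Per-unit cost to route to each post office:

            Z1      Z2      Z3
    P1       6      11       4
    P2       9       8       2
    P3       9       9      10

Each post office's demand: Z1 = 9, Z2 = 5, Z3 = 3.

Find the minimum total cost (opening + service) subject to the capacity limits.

Open {P1}: Z1→P1 6·9=54, Z2→P1 11·5=55, Z3→P1 4·3=12.
Loads: P1 carries 17/19. Service 121; fixed 125; total 246.
Next best feasible plan costs 254.

Minimum total cost: 246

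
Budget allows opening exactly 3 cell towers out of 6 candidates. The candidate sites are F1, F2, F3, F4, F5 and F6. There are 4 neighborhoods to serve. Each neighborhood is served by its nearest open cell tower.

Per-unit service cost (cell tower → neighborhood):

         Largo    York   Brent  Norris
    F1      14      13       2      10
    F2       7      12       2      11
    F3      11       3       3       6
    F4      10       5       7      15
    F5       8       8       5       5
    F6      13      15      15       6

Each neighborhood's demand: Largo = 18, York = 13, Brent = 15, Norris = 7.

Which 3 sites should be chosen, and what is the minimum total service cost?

With exactly 3 open, each neighborhood uses its cheapest among the chosen.
{F2, F3, F5}: Largo→F2 7·18=126, York→F3 3·13=39, Brent→F2 2·15=30, Norris→F5 5·7=35. Service cost 230.
{F1, F2, F3}: service cost 237
{F2, F3, F4}: service cost 237
Among all 20 size-3 choices, {F2, F3, F5} is lowest.

Choose F2, F3 and F5; total service cost 230.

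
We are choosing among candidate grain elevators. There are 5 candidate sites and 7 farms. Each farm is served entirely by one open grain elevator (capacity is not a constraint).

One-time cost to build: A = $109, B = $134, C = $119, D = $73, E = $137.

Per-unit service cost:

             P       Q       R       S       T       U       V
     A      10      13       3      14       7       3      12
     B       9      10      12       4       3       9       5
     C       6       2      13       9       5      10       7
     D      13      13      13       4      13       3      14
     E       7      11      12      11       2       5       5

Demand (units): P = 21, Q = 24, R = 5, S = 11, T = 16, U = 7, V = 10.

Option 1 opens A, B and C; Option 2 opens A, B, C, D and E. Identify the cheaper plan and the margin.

Option 1 is cheaper by 194.

Option 1: {A, B, C}: P→C 6·21=126, Q→C 2·24=48, R→A 3·5=15, S→B 4·11=44, T→B 3·16=48, U→A 3·7=21, V→B 5·10=50. Service 352; fixed 362; total 714.
Option 2: {A, B, C, D, E}: P→C 6·21=126, Q→C 2·24=48, R→A 3·5=15, S→B 4·11=44, T→E 2·16=32, U→A 3·7=21, V→B 5·10=50. Service 336; fixed 572; total 908.
Difference: |714 − 908| = 194.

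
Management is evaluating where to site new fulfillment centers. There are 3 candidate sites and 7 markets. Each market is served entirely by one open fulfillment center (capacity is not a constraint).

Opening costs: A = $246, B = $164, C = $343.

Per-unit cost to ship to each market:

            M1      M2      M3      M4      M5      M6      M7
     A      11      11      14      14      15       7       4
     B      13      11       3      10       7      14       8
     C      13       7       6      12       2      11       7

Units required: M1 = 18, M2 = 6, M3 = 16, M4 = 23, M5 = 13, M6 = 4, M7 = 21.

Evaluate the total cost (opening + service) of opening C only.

Each market is assigned to its cheapest site among the open ones.
{C}: M1→C 13·18=234, M2→C 7·6=42, M3→C 6·16=96, M4→C 12·23=276, M5→C 2·13=26, M6→C 11·4=44, M7→C 7·21=147. Service 865; fixed 343; total 1208.

Total cost: 1208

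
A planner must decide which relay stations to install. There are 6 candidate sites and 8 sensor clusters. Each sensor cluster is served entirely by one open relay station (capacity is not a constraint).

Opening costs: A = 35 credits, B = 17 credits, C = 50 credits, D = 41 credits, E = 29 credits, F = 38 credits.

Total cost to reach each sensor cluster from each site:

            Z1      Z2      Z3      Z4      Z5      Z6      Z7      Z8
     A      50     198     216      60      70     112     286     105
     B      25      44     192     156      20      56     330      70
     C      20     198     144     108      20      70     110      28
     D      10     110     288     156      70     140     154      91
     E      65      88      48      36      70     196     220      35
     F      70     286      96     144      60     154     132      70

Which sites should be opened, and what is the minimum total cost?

For any fixed open set, each sensor cluster goes to its cheapest open site; total = fixed + service.
{B, C, E}: Z1→C 20, Z2→B 44, Z3→E 48, Z4→E 36, Z5→B 20, Z6→B 56, Z7→C 110, Z8→C 28. Service 362; fixed 96; total 458.
{B, E, F}: Z1→B 25, Z2→B 44, Z3→E 48, Z4→E 36, Z5→B 20, Z6→B 56, Z7→F 132, Z8→E 35. Service 396; fixed 84; total 480.
{B, C, D, E}: Z1→D 10, Z2→B 44, Z3→E 48, Z4→E 36, Z5→B 20, Z6→B 56, Z7→C 110, Z8→C 28. Service 352; fixed 137; total 489.
{A, B, C, D, E, F}: service 352 + fixed 210 = 562
No other subset beats 458.

Open B, C and E; minimum total cost 458.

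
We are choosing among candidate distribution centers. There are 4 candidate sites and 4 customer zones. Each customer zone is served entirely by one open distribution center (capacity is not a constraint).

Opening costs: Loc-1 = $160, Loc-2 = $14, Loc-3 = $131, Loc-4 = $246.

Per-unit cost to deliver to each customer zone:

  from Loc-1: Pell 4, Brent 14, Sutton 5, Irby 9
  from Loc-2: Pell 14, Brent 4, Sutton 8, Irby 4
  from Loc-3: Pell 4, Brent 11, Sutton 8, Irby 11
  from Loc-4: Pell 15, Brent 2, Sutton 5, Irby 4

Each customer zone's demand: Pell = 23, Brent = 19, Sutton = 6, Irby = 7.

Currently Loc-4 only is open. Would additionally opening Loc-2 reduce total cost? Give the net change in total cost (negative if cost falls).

Current service cost with {Loc-4}: 441.
Adding Loc-2: each customer zone re-picks its cheapest; new service cost 418, saving 23.
Extra fixed cost: 14. Net change = 14 − 23 = -9.
(Totals: 687 → 678.)

Yes — net change −9 (cost falls by 9).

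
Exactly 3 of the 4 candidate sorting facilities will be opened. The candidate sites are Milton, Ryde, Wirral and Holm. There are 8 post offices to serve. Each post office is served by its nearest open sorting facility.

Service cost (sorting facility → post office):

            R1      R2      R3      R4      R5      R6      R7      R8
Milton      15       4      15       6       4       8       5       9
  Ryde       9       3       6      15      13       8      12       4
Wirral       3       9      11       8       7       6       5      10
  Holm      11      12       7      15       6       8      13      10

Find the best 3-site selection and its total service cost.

Choose Milton, Ryde and Wirral; total service cost 37.

With exactly 3 open, each post office uses its cheapest among the chosen.
{Milton, Ryde, Wirral}: R1→Wirral 3, R2→Ryde 3, R3→Ryde 6, R4→Milton 6, R5→Milton 4, R6→Wirral 6, R7→Milton 5, R8→Ryde 4. Service cost 37.
{Ryde, Wirral, Holm}: service cost 41
{Milton, Wirral, Holm}: service cost 44
Among all 4 size-3 choices, {Milton, Ryde, Wirral} is lowest.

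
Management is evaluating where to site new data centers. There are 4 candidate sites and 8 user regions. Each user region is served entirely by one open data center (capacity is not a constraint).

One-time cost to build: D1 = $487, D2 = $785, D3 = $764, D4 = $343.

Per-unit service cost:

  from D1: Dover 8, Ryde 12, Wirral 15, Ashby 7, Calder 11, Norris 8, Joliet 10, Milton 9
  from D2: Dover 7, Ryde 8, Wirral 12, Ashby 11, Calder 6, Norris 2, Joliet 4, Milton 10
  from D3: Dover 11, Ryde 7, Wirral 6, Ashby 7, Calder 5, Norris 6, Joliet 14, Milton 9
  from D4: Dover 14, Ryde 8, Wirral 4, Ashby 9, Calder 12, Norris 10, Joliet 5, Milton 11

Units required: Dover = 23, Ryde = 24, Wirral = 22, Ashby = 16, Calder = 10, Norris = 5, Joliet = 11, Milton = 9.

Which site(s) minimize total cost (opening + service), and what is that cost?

For any fixed open set, each user region goes to its cheapest open site; total = fixed + service.
{D4}: Dover→D4 14·23=322, Ryde→D4 8·24=192, Wirral→D4 4·22=88, Ashby→D4 9·16=144, Calder→D4 12·10=120, Norris→D4 10·5=50, Joliet→D4 5·11=55, Milton→D4 11·9=99. Service 1070; fixed 343; total 1413.
{D1, D4}: Dover→D1 8·23=184, Ryde→D4 8·24=192, Wirral→D4 4·22=88, Ashby→D1 7·16=112, Calder→D1 11·10=110, Norris→D1 8·5=40, Joliet→D4 5·11=55, Milton→D1 9·9=81. Service 862; fixed 830; total 1692.
{D1}: service 1255 + fixed 487 = 1742
{D1, D2, D3, D4}: service 714 + fixed 2379 = 3093
(All 15 nonempty subsets were checked; D4 only is lowest.)

Open D4 only; minimum total cost 1413.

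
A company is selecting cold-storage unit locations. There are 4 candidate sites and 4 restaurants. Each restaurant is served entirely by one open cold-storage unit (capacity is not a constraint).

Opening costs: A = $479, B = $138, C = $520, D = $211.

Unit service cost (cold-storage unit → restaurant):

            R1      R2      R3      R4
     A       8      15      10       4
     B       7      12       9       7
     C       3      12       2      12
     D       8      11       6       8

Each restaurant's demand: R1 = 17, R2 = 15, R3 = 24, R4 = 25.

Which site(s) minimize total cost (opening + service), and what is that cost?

For any fixed open set, each restaurant goes to its cheapest open site; total = fixed + service.
{B}: R1→B 7·17=119, R2→B 12·15=180, R3→B 9·24=216, R4→B 7·25=175. Service 690; fixed 138; total 828.
{D}: R1→D 8·17=136, R2→D 11·15=165, R3→D 6·24=144, R4→D 8·25=200. Service 645; fixed 211; total 856.
{B, D}: R1→B 7·17=119, R2→D 11·15=165, R3→D 6·24=144, R4→B 7·25=175. Service 603; fixed 349; total 952.
{A, B, C, D}: R1→C 3·17=51, R2→D 11·15=165, R3→C 2·24=48, R4→A 4·25=100. Service 364; fixed 1348; total 1712.
(All 15 nonempty subsets were checked; B only is lowest.)

Open B only; minimum total cost 828.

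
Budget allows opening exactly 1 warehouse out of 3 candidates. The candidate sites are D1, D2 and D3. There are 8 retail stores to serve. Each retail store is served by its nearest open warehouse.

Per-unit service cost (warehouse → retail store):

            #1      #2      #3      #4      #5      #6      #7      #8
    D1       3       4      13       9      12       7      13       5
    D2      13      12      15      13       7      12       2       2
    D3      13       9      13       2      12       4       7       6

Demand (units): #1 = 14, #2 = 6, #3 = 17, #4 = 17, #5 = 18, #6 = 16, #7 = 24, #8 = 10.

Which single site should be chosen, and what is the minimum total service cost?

Choose D3 only; total service cost 999.

With exactly 1 open, each retail store uses its cheapest among the chosen.
{D3}: #1→D3 13·14=182, #2→D3 9·6=54, #3→D3 13·17=221, #4→D3 2·17=34, #5→D3 12·18=216, #6→D3 4·16=64, #7→D3 7·24=168, #8→D3 6·10=60. Service cost 999.
{D2}: service cost 1116
{D1}: service cost 1130
Among all 3 size-1 choices, {D3} is lowest.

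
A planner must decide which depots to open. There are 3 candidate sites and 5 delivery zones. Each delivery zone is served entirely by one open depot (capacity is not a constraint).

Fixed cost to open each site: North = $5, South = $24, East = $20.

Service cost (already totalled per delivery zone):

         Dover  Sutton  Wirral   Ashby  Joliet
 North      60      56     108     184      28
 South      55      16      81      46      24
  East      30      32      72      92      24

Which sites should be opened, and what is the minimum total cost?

For any fixed open set, each delivery zone goes to its cheapest open site; total = fixed + service.
{South, East}: Dover→East 30, Sutton→South 16, Wirral→East 72, Ashby→South 46, Joliet→South 24. Service 188; fixed 44; total 232.
{North, South, East}: service 188 + fixed 49 = 237
{South}: Dover→South 55, Sutton→South 16, Wirral→South 81, Ashby→South 46, Joliet→South 24. Service 222; fixed 24; total 246.
{North}: service 436 + fixed 5 = 441
No other subset beats 232.

Open South and East; minimum total cost 232.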